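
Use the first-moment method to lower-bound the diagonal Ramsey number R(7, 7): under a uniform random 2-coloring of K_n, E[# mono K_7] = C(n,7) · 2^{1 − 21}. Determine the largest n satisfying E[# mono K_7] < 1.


We need C(n, 7) · 2^{1 − 21} < 1, i.e. C(n, 7) < 2^{21 − 1} = 1048576.
Check values of n near the boundary:
  n = 22: C(22, 7) = 170544; 170544 < 1048576? YES
  n = 23: C(23, 7) = 245157; 245157 < 1048576? YES
  n = 24: C(24, 7) = 346104; 346104 < 1048576? YES
  n = 25: C(25, 7) = 480700; 480700 < 1048576? YES
  n = 26: C(26, 7) = 657800; 657800 < 1048576? YES
  n = 27: C(27, 7) = 888030; 888030 < 1048576? YES
  n = 28: C(28, 7) = 1184040; 1184040 < 1048576? NO
  n = 29: C(29, 7) = 1560780; 1560780 < 1048576? NO
The largest n with C(n, 7) < 1048576 is n = 27 (where E[X] = 444015/524288 ≈ 0.847). Hence R(7, 7) > 27, i.e. R(7, 7) ≥ 28.

Largest n = 27; hence R(7, 7) > 27.


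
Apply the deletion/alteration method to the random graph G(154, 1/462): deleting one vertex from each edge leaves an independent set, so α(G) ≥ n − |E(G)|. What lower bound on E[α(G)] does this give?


E[|E(G)|] = C(154, 2)·p = 11781 · (1/462) = 51/2.
E[α(G)] ≥ n − E[|E(G)|] = 154 − 51/2 = 257/2.
Numerically: ≈ 128.500000.
(This is only a lower bound; the true E[α(G)] may be larger.)

E[α(G)] ≥ 257/2 ≈ 128.500000.


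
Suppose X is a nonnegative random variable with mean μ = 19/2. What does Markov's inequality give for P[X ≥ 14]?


μ = E[X] = 19/2, a = 14.
Markov: P[X ≥ 14] ≤ μ/a = (19/2)/14 = 19/28.
Numerically: ≈ 0.678571.
(Since a = 14 > μ = 9.500000, the bound 19/28 is < 1 and informative.)

P[X ≥ 14] ≤ 19/28 ≈ 0.678571.


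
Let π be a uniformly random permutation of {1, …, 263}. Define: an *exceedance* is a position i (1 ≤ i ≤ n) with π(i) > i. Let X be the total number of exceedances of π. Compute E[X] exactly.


Write X = Σ_{i=1}^{263} X_i, where X_i = 1_{π(i) > i}.
For each fixed i, π(i) is uniform over {1, …, 263} (marginal of a uniform permutation), so P[π(i) > i] = (n − i)/n. Summing: Σ_{i=1}^{263} (n − i)/n = (0 + 1 + … + 262)/263 = 263(263 − 1)/(2·263) = (263 − 1)/2.
Hence E[X] = Σ_{i=1}^{263} (263 − i)/263 = 131 ≈ 131.00000.

E[X] = 131 = 131.00000.


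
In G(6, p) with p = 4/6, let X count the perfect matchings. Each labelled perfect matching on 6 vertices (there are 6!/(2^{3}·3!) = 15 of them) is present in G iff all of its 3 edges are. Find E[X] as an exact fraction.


K_6 has 6!/(2^{3}·3!) = 15 labelled perfect matchings.
For each such perfect matching H, let X_H = 1 if all 3 edges of H are present in G. Then P[X_H = 1] = p^{3} = (2/3)^{3} = 8/27.
Summing the indicators: E[X] = Σ_H E[X_H] = 15 · p^{3} = 15 · 8/27 = 40/9.
Numerically: E[X] ≈ 4.44444.

E[X] = 15 · (2/3)^{3} = 40/9 ≈ 4.44444.


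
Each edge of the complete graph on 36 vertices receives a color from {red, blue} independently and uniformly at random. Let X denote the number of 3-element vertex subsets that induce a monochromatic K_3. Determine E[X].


Let X = Σ_S X_S over the C(36, 3) = 7140 subsets S of size 3, where X_S = 1 if the K_3 on S is monochromatic.
For a fixed S, the K_3 on S has C(3, 2) = 3 edges. P[all 3 edges red] = (1/2)^3, and likewise for blue, so P[monochromatic] = 2·(1/2)^3 = 2^{1 − 3} = 1/4.
By linearity: E[X] = C(36, 3) · 2^{1 − 3} = 7140 · 1/4 = 1785.
Numerically: E[X] ≈ 1785.00000.

E[X] = C(36,3)·2^(1−C(3,2)) = 1785 ≈ 1785.00000.


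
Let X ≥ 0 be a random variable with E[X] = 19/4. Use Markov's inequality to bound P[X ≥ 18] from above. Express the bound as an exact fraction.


μ = E[X] = 19/4, a = 18.
Markov: P[X ≥ 18] ≤ μ/a = (19/4)/18 = 19/72.
Numerically: ≈ 0.263889.
(Since a = 18 > μ = 4.750000, the bound 19/72 is < 1 and informative.)

P[X ≥ 18] ≤ 19/72 ≈ 0.263889.


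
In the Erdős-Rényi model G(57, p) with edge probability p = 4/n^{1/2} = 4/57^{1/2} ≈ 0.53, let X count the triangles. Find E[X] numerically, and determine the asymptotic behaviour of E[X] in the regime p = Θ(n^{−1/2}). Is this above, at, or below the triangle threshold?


Number of potential triangles: C(57, 3) = 29260.
Each occurs with probability p³ ≈ (0.53)³ ≈ 1.48719e-01.
By linearity: E[X] = C(57, 3)·p³ ≈ 29260 · 1.48719e-01 ≈ 4351.530.
Since α = 1/2 < 1, p = c/n^{1/2} ≫ 1/n is above the triangle threshold p ~ 1/n. Asymptotically E[X] ~ (c³/6)·n^{3(1−α)} = (4³/6)·n^{1.5} → ∞; triangles are abundant w.h.p.

E[X] ≈ 4351.530; in regime p = Θ(1/n^{1/2}) E[X] diverges (above the triangle threshold p ~ 1/n).


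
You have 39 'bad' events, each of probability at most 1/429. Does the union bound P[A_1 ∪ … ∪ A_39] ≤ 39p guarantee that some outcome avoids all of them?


Union bound: P[∪_{i=1}^{39} A_i] ≤ Σ_i P[A_i] ≤ 39·p = 39·(1/429) = 1/11.
Numerically: 1/11 ≈ 0.0909091.
Is 1/11 < 1? YES.
Since P[∪ A_i] ≤ 1/11 < 1, the complement has P[∩ A_i^c] ≥ 1 − 1/11 = 10/11 > 0, so some outcome avoids every A_i.

39·p = 1/11 ≈ 0.0909091; existence CERTIFIED by the union bound.


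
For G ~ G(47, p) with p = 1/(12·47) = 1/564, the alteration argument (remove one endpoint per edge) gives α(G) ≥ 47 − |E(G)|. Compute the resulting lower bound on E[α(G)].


E[|E(G)|] = C(47, 2)·p = 1081 · (1/564) = 23/12.
E[α(G)] ≥ n − E[|E(G)|] = 47 − 23/12 = 541/12.
Numerically: ≈ 45.083.
(This is only a lower bound; the true E[α(G)] may be larger.)

E[α(G)] ≥ 541/12 ≈ 45.083.


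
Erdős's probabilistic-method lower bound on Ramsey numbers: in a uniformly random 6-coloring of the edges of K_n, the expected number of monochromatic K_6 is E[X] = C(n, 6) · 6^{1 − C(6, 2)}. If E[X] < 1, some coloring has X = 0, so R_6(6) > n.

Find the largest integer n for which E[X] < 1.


We need C(n, 6) · 6^{1 − 15} < 1, i.e. C(n, 6) < 6^{15 − 1} = 78364164096.
Check values of n near the boundary:
  n = 194: C(194, 6) = 68482017072; 68482017072 < 78364164096? YES
  n = 195: C(195, 6) = 70656049360; 70656049360 < 78364164096? YES
  n = 196: C(196, 6) = 72887293024; 72887293024 < 78364164096? YES
  n = 197: C(197, 6) = 75176946208; 75176946208 < 78364164096? YES
  n = 198: C(198, 6) = 77526225777; 77526225777 < 78364164096? YES
  n = 199: C(199, 6) = 79936367511; 79936367511 < 78364164096? NO
  n = 200: C(200, 6) = 82408626300; 82408626300 < 78364164096? NO
The largest n with C(n, 6) < 78364164096 is n = 198 (where E[X] = 25842075259/26121388032 ≈ 0.9893). Hence R_6(6) > 198, i.e. R_6(6) ≥ 199.

Largest n = 198; hence R_6(6) > 198.


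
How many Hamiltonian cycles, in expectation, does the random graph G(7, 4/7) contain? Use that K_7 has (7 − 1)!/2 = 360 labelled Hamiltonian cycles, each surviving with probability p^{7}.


K_7 has (7 − 1)!/2 = 360 labelled Hamiltonian cycles.
For each such Hamiltonian cycle H, let X_H = 1 if all 7 edges of H are present in G. Then P[X_H = 1] = p^{7} = (4/7)^{7} = 16384/823543.
By linearity of expectation: E[X] = Σ_H E[X_H] = 360 · p^{7} = 360 · 16384/823543 = 5898240/823543.
Numerically: E[X] ≈ 7.162.

E[X] = 360 · (4/7)^{7} = 5898240/823543 ≈ 7.162.


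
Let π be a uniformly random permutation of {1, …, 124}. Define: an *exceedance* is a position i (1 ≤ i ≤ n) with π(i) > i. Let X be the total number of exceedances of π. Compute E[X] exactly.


Write X = Σ_{i=1}^{124} X_i, where X_i = 1_{π(i) > i}.
For each fixed i, π(i) is uniform over {1, …, 124} (marginal of a uniform permutation), so P[π(i) > i] = (n − i)/n. Summing: Σ_{i=1}^{124} (n − i)/n = (0 + 1 + … + 123)/124 = 124(124 − 1)/(2·124) = (124 − 1)/2.
Hence E[X] = Σ_{i=1}^{124} (124 − i)/124 = 123/2 ≈ 61.500.

E[X] = 123/2 = 61.500.


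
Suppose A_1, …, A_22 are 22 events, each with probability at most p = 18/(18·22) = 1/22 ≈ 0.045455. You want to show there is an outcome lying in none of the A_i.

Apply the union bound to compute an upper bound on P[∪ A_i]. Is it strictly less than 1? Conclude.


Union bound: P[∪_{i=1}^{22} A_i] ≤ Σ_i P[A_i] ≤ 22·p = 22·(1/22) = 1.
Numerically: 1 ≈ 1.000000.
Is 1 < 1? NO.
Since the bound 1 is ≥ 1, the union bound is uninformative here; it does NOT by itself certify existence.

22·p = 1 ≈ 1.000000; existence NOT certified by the union bound.


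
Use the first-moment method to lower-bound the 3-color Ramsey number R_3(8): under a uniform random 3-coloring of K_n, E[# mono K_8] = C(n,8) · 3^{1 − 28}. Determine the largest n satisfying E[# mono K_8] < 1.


We need C(n, 8) · 3^{1 − 28} < 1, i.e. C(n, 8) < 3^{28 − 1} = 7625597484987.
Check values of n near the boundary:
  n = 151: C(151, 8) = 5551321138650; 5551321138650 < 7625597484987? YES
  n = 152: C(152, 8) = 5859727868575; 5859727868575 < 7625597484987? YES
  n = 153: C(153, 8) = 6183023199255; 6183023199255 < 7625597484987? YES
  n = 154: C(154, 8) = 6521818990995; 6521818990995 < 7625597484987? YES
  n = 155: C(155, 8) = 6876747915675; 6876747915675 < 7625597484987? YES
  n = 156: C(156, 8) = 7248464019225; 7248464019225 < 7625597484987? YES
  n = 157: C(157, 8) = 7637643295425; 7637643295425 < 7625597484987? NO
The largest n with C(n, 8) < 7625597484987 is n = 156 (where E[X] = 805384891025/847288609443 ≈ 0.95054). Hence R_3(8) > 156, i.e. R_3(8) ≥ 157.

Largest n = 156; hence R_3(8) > 156.


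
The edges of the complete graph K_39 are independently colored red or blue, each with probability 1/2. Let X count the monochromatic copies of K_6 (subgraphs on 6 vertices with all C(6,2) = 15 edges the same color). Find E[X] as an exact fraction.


Let X = Σ_S X_S over the C(39, 6) = 3262623 subsets S of size 6, where X_S = 1 if the K_6 on S is monochromatic.
For a fixed S, the K_6 on S has C(6, 2) = 15 edges. P[all 15 edges red] = (1/2)^15, and likewise for blue, so P[monochromatic] = 2·(1/2)^15 = 2^{1 − 15} = 1/16384.
By linearity: E[X] = C(39, 6) · 2^{1 − 15} = 3262623 · 1/16384 = 3262623/16384.
Numerically: E[X] ≈ 199.1347.

E[X] = C(39,6)·2^(1−C(6,2)) = 3262623/16384 ≈ 199.1347.


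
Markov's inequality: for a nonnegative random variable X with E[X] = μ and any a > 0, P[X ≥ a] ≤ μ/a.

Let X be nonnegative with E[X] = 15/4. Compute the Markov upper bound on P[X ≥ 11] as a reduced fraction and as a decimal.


μ = E[X] = 15/4, a = 11.
Markov: P[X ≥ 11] ≤ μ/a = (15/4)/11 = 15/44.
Numerically: ≈ 0.3409.
(Since a = 11 > μ = 3.7500, the bound 15/44 is < 1 and informative.)

P[X ≥ 11] ≤ 15/44 ≈ 0.3409.


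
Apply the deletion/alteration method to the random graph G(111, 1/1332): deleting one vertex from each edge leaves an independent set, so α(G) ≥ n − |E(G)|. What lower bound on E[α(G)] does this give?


E[|E(G)|] = C(111, 2)·p = 6105 · (1/1332) = 55/12.
E[α(G)] ≥ n − E[|E(G)|] = 111 − 55/12 = 1277/12.
Numerically: ≈ 106.416667.
(This is only a lower bound; the true E[α(G)] may be larger.)

E[α(G)] ≥ 1277/12 ≈ 106.416667.


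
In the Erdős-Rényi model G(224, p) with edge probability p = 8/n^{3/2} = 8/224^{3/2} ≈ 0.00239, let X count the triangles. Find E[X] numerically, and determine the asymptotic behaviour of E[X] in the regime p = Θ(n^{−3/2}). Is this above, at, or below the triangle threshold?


Number of potential triangles: C(224, 3) = 1848224.
Each occurs with probability p³ ≈ (0.00239)³ ≈ 1.35879e-08.
By linearity: E[X] = C(224, 3)·p³ ≈ 1848224 · 1.35879e-08 ≈ 0.025.
Since α = 3/2 > 1, p = c/n^{3/2} = o(1/n) is below the triangle threshold p ~ 1/n. Asymptotically E[X] ~ (c³/6)·n^{3(1−α)} = (8³/6)·n^{-1.5} → 0, so by Markov's inequality G has no triangles w.h.p.

E[X] ≈ 0.025; in regime p = Θ(1/n^{3/2}) E[X] tends to 0 (below the triangle threshold p ~ 1/n).


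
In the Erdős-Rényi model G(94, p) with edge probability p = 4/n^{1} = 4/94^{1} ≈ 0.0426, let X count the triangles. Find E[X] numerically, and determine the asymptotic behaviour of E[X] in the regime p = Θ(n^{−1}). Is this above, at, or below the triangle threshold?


Number of potential triangles: C(94, 3) = 134044.
Each occurs with probability p³ ≈ (0.0426)³ ≈ 7.70542e-05.
By linearity: E[X] = C(94, 3)·p³ ≈ 134044 · 7.70542e-05 ≈ 10.329.
Here α = 1, so p = 4/n is exactly at the triangle threshold p ~ 1/n. Asymptotically E[X] → c³/6 = 4³/6 = 32/3 ≈ 10.667, a bounded constant. In this regime the triangle count is asymptotically Poisson(c³/6).

E[X] ≈ 10.329; in regime p = Θ(1/n^{1}) E[X] stays bounded (at the triangle threshold p ~ 1/n).


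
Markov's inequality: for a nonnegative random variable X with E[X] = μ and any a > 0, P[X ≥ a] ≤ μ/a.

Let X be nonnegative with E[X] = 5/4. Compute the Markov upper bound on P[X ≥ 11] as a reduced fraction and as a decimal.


μ = E[X] = 5/4, a = 11.
Markov: P[X ≥ 11] ≤ μ/a = (5/4)/11 = 5/44.
Numerically: ≈ 0.1136.
(Since a = 11 > μ = 1.2500, the bound 5/44 is < 1 and informative.)

P[X ≥ 11] ≤ 5/44 ≈ 0.1136.


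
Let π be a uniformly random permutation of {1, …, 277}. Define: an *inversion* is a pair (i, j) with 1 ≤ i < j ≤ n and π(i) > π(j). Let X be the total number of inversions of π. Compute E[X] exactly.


Write X = Σ X_I over the C(277, 2) = 38226 pairs i < j, with X_I the indicator of one inversion.
There are 38226 indicators.
For each fixed pair i < j, the values π(i) and π(j) are two distinct elements of {1, …, 277} in uniformly random order; by symmetry P[π(i) > π(j)] = 1/2.
By linearity: E[X] = 38226 · (1/2) = C(277, 2) · (1/2) = 38226/2 = 19113 ≈ 19113.0000.

E[X] = 19113 = 19113.0000.


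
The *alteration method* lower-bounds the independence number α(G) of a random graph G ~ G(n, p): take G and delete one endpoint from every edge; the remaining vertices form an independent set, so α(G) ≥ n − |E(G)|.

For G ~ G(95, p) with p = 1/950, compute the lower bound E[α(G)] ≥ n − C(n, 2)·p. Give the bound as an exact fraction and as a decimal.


E[|E(G)|] = C(95, 2)·p = 4465 · (1/950) = 47/10.
E[α(G)] ≥ n − E[|E(G)|] = 95 − 47/10 = 903/10.
Numerically: ≈ 90.300.
(This is only a lower bound; the true E[α(G)] may be larger.)

E[α(G)] ≥ 903/10 ≈ 90.300.


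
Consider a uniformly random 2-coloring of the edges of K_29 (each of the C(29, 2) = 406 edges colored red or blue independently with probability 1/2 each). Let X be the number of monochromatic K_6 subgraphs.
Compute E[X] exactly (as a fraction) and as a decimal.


Let X = Σ_S X_S over the C(29, 6) = 475020 subsets S of size 6, where X_S = 1 if the K_6 on S is monochromatic.
For a fixed S, the K_6 on S has C(6, 2) = 15 edges. P[all 15 edges red] = (1/2)^15, and likewise for blue, so P[monochromatic] = 2·(1/2)^15 = 2^{1 − 15} = 1/16384.
By linearity: E[X] = C(29, 6) · 2^{1 − 15} = 475020 · 1/16384 = 118755/4096.
Numerically: E[X] ≈ 28.99292.

E[X] = C(29,6)·2^(1−C(6,2)) = 118755/4096 ≈ 28.99292.


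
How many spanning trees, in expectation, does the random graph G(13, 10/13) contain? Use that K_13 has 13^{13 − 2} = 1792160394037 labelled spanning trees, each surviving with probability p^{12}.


K_13 has 13^{13 − 2} = 1792160394037 labelled spanning trees.
For each such spanning tree H, let X_H = 1 if all 12 edges of H are present in G. Then P[X_H = 1] = p^{12} = (10/13)^{12} = 1000000000000/23298085122481.
By linearity: E[X] = Σ_H E[X_H] = 1792160394037 · p^{12} = 1792160394037 · 1000000000000/23298085122481 = 1000000000000/13.
Numerically: E[X] ≈ 7.69231e+10.

E[X] = 1792160394037 · (10/13)^{12} = 1000000000000/13 ≈ 7.69231e+10.


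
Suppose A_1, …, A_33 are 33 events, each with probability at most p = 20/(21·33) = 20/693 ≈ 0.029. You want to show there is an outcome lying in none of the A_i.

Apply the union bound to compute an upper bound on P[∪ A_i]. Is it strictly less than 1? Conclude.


Union bound: P[∪_{i=1}^{33} A_i] ≤ Σ_i P[A_i] ≤ 33·p = 33·(20/693) = 20/21.
Numerically: 20/21 ≈ 0.952.
Is 20/21 < 1? YES.
Since P[∪ A_i] ≤ 20/21 < 1, the complement has P[∩ A_i^c] ≥ 1 − 20/21 = 1/21 > 0, so some outcome avoids every A_i.

33·p = 20/21 ≈ 0.952; existence CERTIFIED by the union bound.


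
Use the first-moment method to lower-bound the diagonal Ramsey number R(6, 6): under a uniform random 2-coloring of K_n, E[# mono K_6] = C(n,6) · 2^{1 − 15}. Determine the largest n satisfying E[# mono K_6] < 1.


We need C(n, 6) · 2^{1 − 15} < 1, i.e. C(n, 6) < 2^{15 − 1} = 16384.
Check values of n near the boundary:
  n = 16: C(16, 6) = 8008; 8008 < 16384? YES
  n = 17: C(17, 6) = 12376; 12376 < 16384? YES
  n = 18: C(18, 6) = 18564; 18564 < 16384? NO
  n = 19: C(19, 6) = 27132; 27132 < 16384? NO
  n = 20: C(20, 6) = 38760; 38760 < 16384? NO
The largest n with C(n, 6) < 16384 is n = 17 (where E[X] = 1547/2048 ≈ 0.755). Hence R(6, 6) > 17, i.e. R(6, 6) ≥ 18.

Largest n = 17; hence R(6, 6) > 17.


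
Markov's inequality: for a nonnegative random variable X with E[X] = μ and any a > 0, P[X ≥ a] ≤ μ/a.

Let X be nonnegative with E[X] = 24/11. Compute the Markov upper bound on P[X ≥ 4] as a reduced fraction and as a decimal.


μ = E[X] = 24/11, a = 4.
Markov: P[X ≥ 4] ≤ μ/a = (24/11)/4 = 6/11.
Numerically: ≈ 0.5455.
(Since a = 4 > μ = 2.1818, the bound 6/11 is < 1 and informative.)

P[X ≥ 4] ≤ 6/11 ≈ 0.5455.


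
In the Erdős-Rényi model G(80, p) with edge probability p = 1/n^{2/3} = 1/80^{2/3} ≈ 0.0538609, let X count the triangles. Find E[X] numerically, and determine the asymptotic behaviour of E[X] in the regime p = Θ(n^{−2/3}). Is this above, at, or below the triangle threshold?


Number of potential triangles: C(80, 3) = 82160.
Each occurs with probability p³ ≈ (0.0538609)³ ≈ 1.56250000e-04.
By linearity: E[X] = C(80, 3)·p³ ≈ 82160 · 1.56250000e-04 ≈ 12.837500.
Since α = 2/3 < 1, p = c/n^{2/3} ≫ 1/n is above the triangle threshold p ~ 1/n. Asymptotically E[X] ~ (c³/6)·n^{3(1−α)} = (1³/6)·n^{1} → ∞; triangles are abundant w.h.p.

E[X] ≈ 12.837500; in regime p = Θ(1/n^{2/3}) E[X] diverges (above the triangle threshold p ~ 1/n).


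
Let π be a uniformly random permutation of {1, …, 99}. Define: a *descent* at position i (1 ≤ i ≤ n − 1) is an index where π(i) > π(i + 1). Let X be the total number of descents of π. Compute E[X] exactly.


Write X = Σ X_I over i = 1, …, 98, with X_I the indicator of one descent.
There are 98 indicators.
For each fixed i, the pair (π(i), π(i+1)) is a uniformly random ordered pair of distinct values from {1, …, 99}; by symmetry P[π(i) > π(i+1)] = 1/2.
By linearity: E[X] = 98 · (1/2) = (99 − 1) · (1/2) = 49 ≈ 49.000000.

E[X] = 49 = 49.000000.


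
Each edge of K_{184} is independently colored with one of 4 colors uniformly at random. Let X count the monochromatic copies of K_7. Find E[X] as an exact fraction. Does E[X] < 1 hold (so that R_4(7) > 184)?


E[X] = C(184, 7) · 4^{1 − 21} = 1262216571096 · 4^{−20} = 1262216571096/1099511627776.
As a reduced fraction: E[X] = 157777071387/137438953472 ≈ 1.1479793.
Is E[X] < 1? NO.
Since E[X] ≥ 1, the first-moment bound is inconclusive at n = 184; it does NOT by itself certify R_4(7) > 184.

E[X] = 157777071387/137438953472 ≈ 1.1479793; E[X] ≥ 1; first-moment method inconclusive here.


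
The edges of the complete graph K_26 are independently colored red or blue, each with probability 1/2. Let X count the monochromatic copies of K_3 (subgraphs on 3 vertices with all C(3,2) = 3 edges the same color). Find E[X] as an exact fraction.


Let X = Σ_S X_S over the C(26, 3) = 2600 subsets S of size 3, where X_S = 1 if the K_3 on S is monochromatic.
For a fixed S, the K_3 on S has C(3, 2) = 3 edges. P[all 3 edges red] = (1/2)^3, and likewise for blue, so P[monochromatic] = 2·(1/2)^3 = 2^{1 − 3} = 1/4.
By linearity: E[X] = C(26, 3) · 2^{1 − 3} = 2600 · 1/4 = 650.
Numerically: E[X] ≈ 650.000000.

E[X] = C(26,3)·2^(1−C(3,2)) = 650 ≈ 650.000000.


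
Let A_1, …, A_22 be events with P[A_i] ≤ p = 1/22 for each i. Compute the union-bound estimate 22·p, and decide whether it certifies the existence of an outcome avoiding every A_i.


Union bound: P[∪_{i=1}^{22} A_i] ≤ Σ_i P[A_i] ≤ 22·p = 22·(1/22) = 1.
Numerically: 1 ≈ 1.000000.
Is 1 < 1? NO.
Since the bound 1 is ≥ 1, the union bound is uninformative here; it does NOT by itself certify existence.

22·p = 1 ≈ 1.000000; existence NOT certified by the union bound.


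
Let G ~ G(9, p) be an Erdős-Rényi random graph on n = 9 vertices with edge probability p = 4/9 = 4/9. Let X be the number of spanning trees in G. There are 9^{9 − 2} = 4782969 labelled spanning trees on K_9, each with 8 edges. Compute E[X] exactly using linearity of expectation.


K_9 has 9^{9 − 2} = 4782969 labelled spanning trees.
For each such spanning tree H, let X_H = 1 if all 8 edges of H are present in G. Then P[X_H = 1] = p^{8} = (4/9)^{8} = 65536/43046721.
By linearity of expectation: E[X] = Σ_H E[X_H] = 4782969 · p^{8} = 4782969 · 65536/43046721 = 65536/9.
Numerically: E[X] ≈ 7281.78.

E[X] = 4782969 · (4/9)^{8} = 65536/9 ≈ 7281.78.


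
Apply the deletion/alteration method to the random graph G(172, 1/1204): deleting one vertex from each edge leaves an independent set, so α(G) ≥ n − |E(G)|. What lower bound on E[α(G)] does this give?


E[|E(G)|] = C(172, 2)·p = 14706 · (1/1204) = 171/14.
E[α(G)] ≥ n − E[|E(G)|] = 172 − 171/14 = 2237/14.
Numerically: ≈ 159.786.
(This is only a lower bound; the true E[α(G)] may be larger.)

E[α(G)] ≥ 2237/14 ≈ 159.786.


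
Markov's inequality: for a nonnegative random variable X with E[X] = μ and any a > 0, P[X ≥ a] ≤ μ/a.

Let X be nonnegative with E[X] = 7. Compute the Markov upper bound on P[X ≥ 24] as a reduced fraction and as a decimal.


μ = E[X] = 7, a = 24.
Markov: P[X ≥ 24] ≤ μ/a = (7)/24 = 7/24.
Numerically: ≈ 0.291667.
(Since a = 24 > μ = 7.000000, the bound 7/24 is < 1 and informative.)

P[X ≥ 24] ≤ 7/24 ≈ 0.291667.


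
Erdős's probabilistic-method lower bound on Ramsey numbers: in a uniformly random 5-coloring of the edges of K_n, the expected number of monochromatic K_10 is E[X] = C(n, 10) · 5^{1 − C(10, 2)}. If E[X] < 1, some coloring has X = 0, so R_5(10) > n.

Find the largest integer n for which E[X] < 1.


We need C(n, 10) · 5^{1 − 45} < 1, i.e. C(n, 10) < 5^{45 − 1} = 5684341886080801486968994140625.
Check values of n near the boundary:
  n = 5390: C(5390, 10) = 5655833965919099070255434039753; 5655833965919099070255434039753 < 5684341886080801486968994140625? YES
  n = 5391: C(5391, 10) = 5666344714787188828795213697883; 5666344714787188828795213697883 < 5684341886080801486968994140625? YES
  n = 5392: C(5392, 10) = 5676873040158402483252283957448; 5676873040158402483252283957448 < 5684341886080801486968994140625? YES
  n = 5393: C(5393, 10) = 5687418968154238267170642278008; 5687418968154238267170642278008 < 5684341886080801486968994140625? NO
  n = 5394: C(5394, 10) = 5697982524930156243149785372878; 5697982524930156243149785372878 < 5684341886080801486968994140625? NO
  n = 5395: C(5395, 10) = 5708563736675616143322765475706; 5708563736675616143322765475706 < 5684341886080801486968994140625? NO
The largest n with C(n, 10) < 5684341886080801486968994140625 is n = 5392 (where E[X] = 5676873040158402483252283957448/5684341886080801486968994140625 ≈ 0.9986861). Hence R_5(10) > 5392, i.e. R_5(10) ≥ 5393.

Largest n = 5392; hence R_5(10) > 5392.


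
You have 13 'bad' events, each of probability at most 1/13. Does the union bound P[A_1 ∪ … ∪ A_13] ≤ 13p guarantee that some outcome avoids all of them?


Union bound: P[∪_{i=1}^{13} A_i] ≤ Σ_i P[A_i] ≤ 13·p = 13·(1/13) = 1.
Numerically: 1 ≈ 1.0000000.
Is 1 < 1? NO.
Since the bound 1 is ≥ 1, the union bound is uninformative here; it does NOT by itself certify existence.

13·p = 1 ≈ 1.0000000; existence NOT certified by the union bound.


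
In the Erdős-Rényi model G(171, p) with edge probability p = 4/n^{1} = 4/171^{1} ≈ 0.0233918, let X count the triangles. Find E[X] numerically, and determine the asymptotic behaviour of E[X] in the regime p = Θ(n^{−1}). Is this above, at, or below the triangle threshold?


Number of potential triangles: C(171, 3) = 818805.
Each occurs with probability p³ ≈ (0.0233918)³ ≈ 1.27994599e-05.
By linearity: E[X] = C(171, 3)·p³ ≈ 818805 · 1.27994599e-05 ≈ 10.480262.
Here α = 1, so p = 4/n is exactly at the triangle threshold p ~ 1/n. Asymptotically E[X] → c³/6 = 4³/6 = 32/3 ≈ 10.666667, a bounded constant. In this regime the triangle count is asymptotically Poisson(c³/6).

E[X] ≈ 10.480262; in regime p = Θ(1/n^{1}) E[X] stays bounded (at the triangle threshold p ~ 1/n).


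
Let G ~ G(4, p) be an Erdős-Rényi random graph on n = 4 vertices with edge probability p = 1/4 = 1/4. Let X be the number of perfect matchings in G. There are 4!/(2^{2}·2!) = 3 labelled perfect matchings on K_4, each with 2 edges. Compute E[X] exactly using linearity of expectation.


K_4 has 4!/(2^{2}·2!) = 3 labelled perfect matchings.
For each such perfect matching H, let X_H = 1 if all 2 edges of H are present in G. Then P[X_H = 1] = p^{2} = (1/4)^{2} = 1/16.
By linearity: E[X] = Σ_H E[X_H] = 3 · p^{2} = 3 · 1/16 = 3/16.
Numerically: E[X] ≈ 0.1875.

E[X] = 3 · (1/4)^{2} = 3/16 ≈ 0.1875.


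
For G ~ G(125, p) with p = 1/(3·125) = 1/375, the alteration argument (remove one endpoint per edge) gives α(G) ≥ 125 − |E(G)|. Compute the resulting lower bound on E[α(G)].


E[|E(G)|] = C(125, 2)·p = 7750 · (1/375) = 62/3.
E[α(G)] ≥ n − E[|E(G)|] = 125 − 62/3 = 313/3.
Numerically: ≈ 104.333.
(This is only a lower bound; the true E[α(G)] may be larger.)

E[α(G)] ≥ 313/3 ≈ 104.333.


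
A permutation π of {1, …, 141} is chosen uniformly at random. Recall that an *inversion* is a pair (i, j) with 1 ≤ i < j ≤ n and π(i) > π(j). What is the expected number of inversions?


Write X = Σ X_I over the C(141, 2) = 9870 pairs i < j, with X_I the indicator of one inversion.
There are 9870 indicators.
For each fixed pair i < j, the values π(i) and π(j) are two distinct elements of {1, …, 141} in uniformly random order; by symmetry P[π(i) > π(j)] = 1/2.
By linearity: E[X] = 9870 · (1/2) = C(141, 2) · (1/2) = 9870/2 = 4935 ≈ 4935.00000.

E[X] = 4935 = 4935.00000.


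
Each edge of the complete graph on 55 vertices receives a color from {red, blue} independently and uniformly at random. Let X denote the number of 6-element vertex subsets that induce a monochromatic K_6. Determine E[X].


Let X = Σ_S X_S over the C(55, 6) = 28989675 subsets S of size 6, where X_S = 1 if the K_6 on S is monochromatic.
For a fixed S, the K_6 on S has C(6, 2) = 15 edges. P[all 15 edges red] = (1/2)^15, and likewise for blue, so P[monochromatic] = 2·(1/2)^15 = 2^{1 − 15} = 1/16384.
By linearity: E[X] = C(55, 6) · 2^{1 − 15} = 28989675 · 1/16384 = 28989675/16384.
Numerically: E[X] ≈ 1769.3893.

E[X] = C(55,6)·2^(1−C(6,2)) = 28989675/16384 ≈ 1769.3893.


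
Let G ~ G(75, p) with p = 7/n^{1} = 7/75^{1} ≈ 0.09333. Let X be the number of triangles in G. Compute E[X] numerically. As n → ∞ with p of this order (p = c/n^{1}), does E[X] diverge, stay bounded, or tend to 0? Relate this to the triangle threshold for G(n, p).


Number of potential triangles: C(75, 3) = 67525.
Each occurs with probability p³ ≈ (0.09333)³ ≈ 8.130370e-04.
By linearity: E[X] = C(75, 3)·p³ ≈ 67525 · 8.130370e-04 ≈ 54.9003.
Here α = 1, so p = 7/n is exactly at the triangle threshold p ~ 1/n. Asymptotically E[X] → c³/6 = 7³/6 = 343/6 ≈ 57.1667, a bounded constant. In this regime the triangle count is asymptotically Poisson(c³/6).

E[X] ≈ 54.9003; in regime p = Θ(1/n^{1}) E[X] stays bounded (at the triangle threshold p ~ 1/n).


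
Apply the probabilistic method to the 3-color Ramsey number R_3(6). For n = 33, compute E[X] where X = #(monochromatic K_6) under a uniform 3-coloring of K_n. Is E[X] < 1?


E[X] = C(33, 6) · 3^{1 − 15} = 1107568 · 3^{−14} = 1107568/4782969.
As a reduced fraction: E[X] = 1107568/4782969 ≈ 0.232.
Is E[X] < 1? YES.
Since E[X] < 1, there exists a 3-coloring of K_{33} with no monochromatic K_6; hence R_3(6) > 33.

E[X] = 1107568/4782969 ≈ 0.232; E[X] < 1, so R_3(6) > 33.


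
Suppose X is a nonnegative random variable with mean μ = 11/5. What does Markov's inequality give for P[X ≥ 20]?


μ = E[X] = 11/5, a = 20.
Markov: P[X ≥ 20] ≤ μ/a = (11/5)/20 = 11/100.
Numerically: ≈ 0.110000.
(Since a = 20 > μ = 2.200000, the bound 11/100 is < 1 and informative.)

P[X ≥ 20] ≤ 11/100 ≈ 0.110000.


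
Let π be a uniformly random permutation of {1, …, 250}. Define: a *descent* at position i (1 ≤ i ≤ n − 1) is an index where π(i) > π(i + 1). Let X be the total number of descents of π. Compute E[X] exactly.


Write X = Σ X_I over i = 1, …, 249, with X_I the indicator of one descent.
There are 249 indicators.
For each fixed i, the pair (π(i), π(i+1)) is a uniformly random ordered pair of distinct values from {1, …, 250}; by symmetry P[π(i) > π(i+1)] = 1/2.
By linearity: E[X] = 249 · (1/2) = (250 − 1) · (1/2) = 249/2 ≈ 124.500.

E[X] = 249/2 = 124.500.


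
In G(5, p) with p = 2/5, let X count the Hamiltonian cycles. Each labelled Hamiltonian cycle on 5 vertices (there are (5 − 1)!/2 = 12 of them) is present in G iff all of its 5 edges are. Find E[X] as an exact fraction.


K_5 has (5 − 1)!/2 = 12 labelled Hamiltonian cycles.
For each such Hamiltonian cycle H, let X_H = 1 if all 5 edges of H are present in G. Then P[X_H = 1] = p^{5} = (2/5)^{5} = 32/3125.
By linearity: E[X] = Σ_H E[X_H] = 12 · p^{5} = 12 · 32/3125 = 384/3125.
Numerically: E[X] ≈ 0.123.

E[X] = 12 · (2/5)^{5} = 384/3125 ≈ 0.123.


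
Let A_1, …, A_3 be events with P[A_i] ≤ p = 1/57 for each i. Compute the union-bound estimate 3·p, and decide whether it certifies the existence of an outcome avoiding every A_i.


Union bound: P[∪_{i=1}^{3} A_i] ≤ Σ_i P[A_i] ≤ 3·p = 3·(1/57) = 1/19.
Numerically: 1/19 ≈ 0.052632.
Is 1/19 < 1? YES.
Since P[∪ A_i] ≤ 1/19 < 1, the complement has P[∩ A_i^c] ≥ 1 − 1/19 = 18/19 > 0, so some outcome avoids every A_i.

3·p = 1/19 ≈ 0.052632; existence CERTIFIED by the union bound.


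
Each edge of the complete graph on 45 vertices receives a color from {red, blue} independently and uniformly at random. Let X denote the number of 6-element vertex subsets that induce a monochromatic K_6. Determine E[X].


Let X = Σ_S X_S over the C(45, 6) = 8145060 subsets S of size 6, where X_S = 1 if the K_6 on S is monochromatic.
For a fixed S, the K_6 on S has C(6, 2) = 15 edges. P[all 15 edges red] = (1/2)^15, and likewise for blue, so P[monochromatic] = 2·(1/2)^15 = 2^{1 − 15} = 1/16384.
By linearity: E[X] = C(45, 6) · 2^{1 − 15} = 8145060 · 1/16384 = 2036265/4096.
Numerically: E[X] ≈ 497.1350.

E[X] = C(45,6)·2^(1−C(6,2)) = 2036265/4096 ≈ 497.1350.


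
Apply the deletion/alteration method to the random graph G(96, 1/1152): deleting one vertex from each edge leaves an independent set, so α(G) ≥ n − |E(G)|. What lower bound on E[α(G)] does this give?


E[|E(G)|] = C(96, 2)·p = 4560 · (1/1152) = 95/24.
E[α(G)] ≥ n − E[|E(G)|] = 96 − 95/24 = 2209/24.
Numerically: ≈ 92.042.
(This is only a lower bound; the true E[α(G)] may be larger.)

E[α(G)] ≥ 2209/24 ≈ 92.042.


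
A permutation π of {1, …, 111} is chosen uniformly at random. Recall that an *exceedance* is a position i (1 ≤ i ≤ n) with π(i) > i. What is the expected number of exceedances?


Write X = Σ_{i=1}^{111} X_i, where X_i = 1_{π(i) > i}.
For each fixed i, π(i) is uniform over {1, …, 111} (marginal of a uniform permutation), so P[π(i) > i] = (n − i)/n. Summing: Σ_{i=1}^{111} (n − i)/n = (0 + 1 + … + 110)/111 = 111(111 − 1)/(2·111) = (111 − 1)/2.
Hence E[X] = Σ_{i=1}^{111} (111 − i)/111 = 55 ≈ 55.00000.

E[X] = 55 = 55.00000.


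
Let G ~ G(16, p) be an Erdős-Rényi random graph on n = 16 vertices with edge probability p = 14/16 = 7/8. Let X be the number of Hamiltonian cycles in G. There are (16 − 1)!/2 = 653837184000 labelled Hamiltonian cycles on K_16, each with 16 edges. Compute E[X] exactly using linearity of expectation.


K_16 has (16 − 1)!/2 = 653837184000 labelled Hamiltonian cycles.
For each such Hamiltonian cycle H, let X_H = 1 if all 16 edges of H are present in G. Then P[X_H = 1] = p^{16} = (7/8)^{16} = 33232930569601/281474976710656.
By linearity of expectation: E[X] = Σ_H E[X_H] = 653837184000 · p^{16} = 653837184000 · 33232930569601/281474976710656 = 21219654042671322112875/274877906944.
Numerically: E[X] ≈ 7.72e+10.

E[X] = 653837184000 · (7/8)^{16} = 21219654042671322112875/274877906944 ≈ 7.72e+10.


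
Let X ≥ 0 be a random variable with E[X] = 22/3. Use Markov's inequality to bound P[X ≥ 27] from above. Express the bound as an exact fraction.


μ = E[X] = 22/3, a = 27.
Markov: P[X ≥ 27] ≤ μ/a = (22/3)/27 = 22/81.
Numerically: ≈ 0.272.
(Since a = 27 > μ = 7.333, the bound 22/81 is < 1 and informative.)

P[X ≥ 27] ≤ 22/81 ≈ 0.272.


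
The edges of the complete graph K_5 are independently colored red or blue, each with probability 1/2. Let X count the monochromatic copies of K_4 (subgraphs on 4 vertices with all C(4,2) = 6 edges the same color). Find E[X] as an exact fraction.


Let X = Σ_S X_S over the C(5, 4) = 5 subsets S of size 4, where X_S = 1 if the K_4 on S is monochromatic.
For a fixed S, the K_4 on S has C(4, 2) = 6 edges. P[all 6 edges red] = (1/2)^6, and likewise for blue, so P[monochromatic] = 2·(1/2)^6 = 2^{1 − 6} = 1/32.
By linearity of expectation: E[X] = C(5, 4) · 2^{1 − 6} = 5 · 1/32 = 5/32.
Numerically: E[X] ≈ 0.1562.

E[X] = C(5,4)·2^(1−C(4,2)) = 5/32 ≈ 0.1562.


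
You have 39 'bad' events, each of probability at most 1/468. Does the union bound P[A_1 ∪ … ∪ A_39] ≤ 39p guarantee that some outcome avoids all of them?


Union bound: P[∪_{i=1}^{39} A_i] ≤ Σ_i P[A_i] ≤ 39·p = 39·(1/468) = 1/12.
Numerically: 1/12 ≈ 0.083.
Is 1/12 < 1? YES.
Since P[∪ A_i] ≤ 1/12 < 1, the complement has P[∩ A_i^c] ≥ 1 − 1/12 = 11/12 > 0, so some outcome avoids every A_i.

39·p = 1/12 ≈ 0.083; existence CERTIFIED by the union bound.


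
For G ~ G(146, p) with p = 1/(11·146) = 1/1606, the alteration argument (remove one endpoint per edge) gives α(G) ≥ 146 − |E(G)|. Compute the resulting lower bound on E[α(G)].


E[|E(G)|] = C(146, 2)·p = 10585 · (1/1606) = 145/22.
E[α(G)] ≥ n − E[|E(G)|] = 146 − 145/22 = 3067/22.
Numerically: ≈ 139.4091.
(This is only a lower bound; the true E[α(G)] may be larger.)

E[α(G)] ≥ 3067/22 ≈ 139.4091.


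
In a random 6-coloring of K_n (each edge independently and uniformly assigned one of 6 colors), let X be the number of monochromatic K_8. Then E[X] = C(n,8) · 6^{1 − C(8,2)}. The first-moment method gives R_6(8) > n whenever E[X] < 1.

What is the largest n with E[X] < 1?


We need C(n, 8) · 6^{1 − 28} < 1, i.e. C(n, 8) < 6^{28 − 1} = 1023490369077469249536.
Check values of n near the boundary:
  n = 1592: C(1592, 8) = 1005480414540892933435; 1005480414540892933435 < 1023490369077469249536? YES
  n = 1593: C(1593, 8) = 1010555394551193970323; 1010555394551193970323 < 1023490369077469249536? YES
  n = 1594: C(1594, 8) = 1015652773590544255167; 1015652773590544255167 < 1023490369077469249536? YES
  n = 1595: C(1595, 8) = 1020772636343363633895; 1020772636343363633895 < 1023490369077469249536? YES
  n = 1596: C(1596, 8) = 1025915067760710553965; 1025915067760710553965 < 1023490369077469249536? NO
  n = 1597: C(1597, 8) = 1031080153060953275445; 1031080153060953275445 < 1023490369077469249536? NO
  n = 1598: C(1598, 8) = 1036267977730442348529; 1036267977730442348529 < 1023490369077469249536? NO
The largest n with C(n, 8) < 1023490369077469249536 is n = 1595 (where E[X] = 113419181815929292655/113721152119718805504 ≈ 0.99734). Hence R_6(8) > 1595, i.e. R_6(8) ≥ 1596.

Largest n = 1595; hence R_6(8) > 1595.


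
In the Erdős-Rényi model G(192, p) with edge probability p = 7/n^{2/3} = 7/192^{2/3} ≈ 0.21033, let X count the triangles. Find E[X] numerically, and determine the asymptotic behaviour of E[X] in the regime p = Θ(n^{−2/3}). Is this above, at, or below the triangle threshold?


Number of potential triangles: C(192, 3) = 1161280.
Each occurs with probability p³ ≈ (0.21033)³ ≈ 9.3044705e-03.
By linearity: E[X] = C(192, 3)·p³ ≈ 1161280 · 9.3044705e-03 ≈ 10805.09549.
Since α = 2/3 < 1, p = c/n^{2/3} ≫ 1/n is above the triangle threshold p ~ 1/n. Asymptotically E[X] ~ (c³/6)·n^{3(1−α)} = (7³/6)·n^{1} → ∞; triangles are abundant w.h.p.

E[X] ≈ 10805.09549; in regime p = Θ(1/n^{2/3}) E[X] diverges (above the triangle threshold p ~ 1/n).


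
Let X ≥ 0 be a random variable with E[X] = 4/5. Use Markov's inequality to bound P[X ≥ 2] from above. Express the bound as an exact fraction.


μ = E[X] = 4/5, a = 2.
Markov: P[X ≥ 2] ≤ μ/a = (4/5)/2 = 2/5.
Numerically: ≈ 0.400000.
(Since a = 2 > μ = 0.800000, the bound 2/5 is < 1 and informative.)

P[X ≥ 2] ≤ 2/5 ≈ 0.400000.


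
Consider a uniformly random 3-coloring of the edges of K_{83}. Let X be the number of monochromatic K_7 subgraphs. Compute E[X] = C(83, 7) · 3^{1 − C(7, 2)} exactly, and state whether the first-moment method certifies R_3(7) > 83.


E[X] = C(83, 7) · 3^{1 − 21} = 4151918628 · 3^{−20} = 4151918628/3486784401.
As a reduced fraction: E[X] = 153774764/129140163 ≈ 1.19076.
Is E[X] < 1? NO.
Since E[X] ≥ 1, the first-moment bound is inconclusive at n = 83; it does NOT by itself certify R_3(7) > 83.

E[X] = 153774764/129140163 ≈ 1.19076; E[X] ≥ 1; first-moment method inconclusive here.


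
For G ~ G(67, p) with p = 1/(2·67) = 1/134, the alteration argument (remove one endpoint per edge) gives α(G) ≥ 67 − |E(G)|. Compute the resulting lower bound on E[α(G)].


E[|E(G)|] = C(67, 2)·p = 2211 · (1/134) = 33/2.
E[α(G)] ≥ n − E[|E(G)|] = 67 − 33/2 = 101/2.
Numerically: ≈ 50.5000.
(This is only a lower bound; the true E[α(G)] may be larger.)

E[α(G)] ≥ 101/2 ≈ 50.5000.


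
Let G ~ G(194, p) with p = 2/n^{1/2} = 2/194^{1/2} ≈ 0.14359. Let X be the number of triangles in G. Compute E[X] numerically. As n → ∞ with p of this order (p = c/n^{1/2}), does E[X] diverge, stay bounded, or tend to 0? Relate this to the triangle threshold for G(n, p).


Number of potential triangles: C(194, 3) = 1198144.
Each occurs with probability p³ ≈ (0.14359)³ ≈ 2.9606522e-03.
By linearity: E[X] = C(194, 3)·p³ ≈ 1198144 · 2.9606522e-03 ≈ 3547.28767.
Since α = 1/2 < 1, p = c/n^{1/2} ≫ 1/n is above the triangle threshold p ~ 1/n. Asymptotically E[X] ~ (c³/6)·n^{3(1−α)} = (2³/6)·n^{1.5} → ∞; triangles are abundant w.h.p.

E[X] ≈ 3547.28767; in regime p = Θ(1/n^{1/2}) E[X] diverges (above the triangle threshold p ~ 1/n).


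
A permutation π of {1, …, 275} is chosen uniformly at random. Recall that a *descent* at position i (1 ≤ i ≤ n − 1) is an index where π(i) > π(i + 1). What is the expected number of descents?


Write X = Σ X_I over i = 1, …, 274, with X_I the indicator of one descent.
There are 274 indicators.
For each fixed i, the pair (π(i), π(i+1)) is a uniformly random ordered pair of distinct values from {1, …, 275}; by symmetry P[π(i) > π(i+1)] = 1/2.
By linearity: E[X] = 274 · (1/2) = (275 − 1) · (1/2) = 137 ≈ 137.00000.

E[X] = 137 = 137.00000.


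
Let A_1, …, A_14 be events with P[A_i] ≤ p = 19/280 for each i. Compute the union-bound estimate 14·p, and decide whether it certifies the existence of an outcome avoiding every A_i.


Union bound: P[∪_{i=1}^{14} A_i] ≤ Σ_i P[A_i] ≤ 14·p = 14·(19/280) = 19/20.
Numerically: 19/20 ≈ 0.9500000.
Is 19/20 < 1? YES.
Since P[∪ A_i] ≤ 19/20 < 1, the complement has P[∩ A_i^c] ≥ 1 − 19/20 = 1/20 > 0, so some outcome avoids every A_i.

14·p = 19/20 ≈ 0.9500000; existence CERTIFIED by the union bound.
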